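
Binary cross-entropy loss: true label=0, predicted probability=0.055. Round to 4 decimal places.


For y=0: Loss = -log(1-p)
= -log(1 - 0.055)
= -log(0.945)
= -(-0.0566)
= 0.0566

0.0566


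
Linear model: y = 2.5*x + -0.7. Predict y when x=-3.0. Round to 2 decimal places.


y = 2.5 * -3.0 + (-0.7)
= -7.5 + (-0.7)
= -8.20

-8.20


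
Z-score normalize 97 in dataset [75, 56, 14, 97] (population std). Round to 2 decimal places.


Mean = (75 + 56 + 14 + 97) / 4 = 60.5
Variance = sum((x_i - mean)^2) / n = 931.25
Std = sqrt(931.25) = 30.5164
Z = (x - mean) / std
= (97 - 60.5) / 30.5164
= 36.5 / 30.5164
= 1.20

1.20


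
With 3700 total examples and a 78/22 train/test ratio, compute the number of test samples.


Train samples = 3700 * 78% = 2886
Test samples = 3700 - 2886
= 814

814


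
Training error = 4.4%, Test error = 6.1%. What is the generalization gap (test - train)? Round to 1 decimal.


Generalization gap = test_error - train_error
= 6.1 - 4.4
= 1.7%
A small gap suggests good generalization.

1.7


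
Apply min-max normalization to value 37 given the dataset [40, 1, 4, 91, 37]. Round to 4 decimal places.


Min = 1, Max = 91
Range = 91 - 1 = 90
Scaled = (x - min) / (max - min)
= (37 - 1) / 90
= 36 / 90
= 0.4000

0.4000


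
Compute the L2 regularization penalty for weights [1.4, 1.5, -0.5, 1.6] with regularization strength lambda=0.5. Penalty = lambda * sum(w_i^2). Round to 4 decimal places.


Squaring each weight:
1.4^2 = 1.96
1.5^2 = 2.25
(-0.5)^2 = 0.25
1.6^2 = 2.56
Sum of squares = 7.02
Penalty = 0.5 * 7.02 = 3.5100

3.5100


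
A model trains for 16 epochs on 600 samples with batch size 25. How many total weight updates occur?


Iterations per epoch = 600 / 25 = 24
Total updates = iterations_per_epoch * epochs
= 24 * 16
= 384

384


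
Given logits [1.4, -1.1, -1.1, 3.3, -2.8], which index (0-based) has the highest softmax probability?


Softmax is a monotonic transformation, so it preserves the argmax.
We need to find the index of the maximum logit.
Index 0: 1.4
Index 1: -1.1
Index 2: -1.1
Index 3: 3.3
Index 4: -2.8
Maximum logit = 3.3 at index 3

3


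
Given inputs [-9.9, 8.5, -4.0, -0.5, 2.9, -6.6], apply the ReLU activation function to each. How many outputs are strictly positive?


ReLU(x) = max(0, x) for each element:
ReLU(-9.9) = 0
ReLU(8.5) = 8.5
ReLU(-4.0) = 0
ReLU(-0.5) = 0
ReLU(2.9) = 2.9
ReLU(-6.6) = 0
Active neurons (>0): 2

2


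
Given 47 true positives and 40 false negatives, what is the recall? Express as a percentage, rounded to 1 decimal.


Recall = TP / (TP + FN) * 100
= 47 / (47 + 40)
= 47 / 87
= 0.5402
= 54.0%

54.0


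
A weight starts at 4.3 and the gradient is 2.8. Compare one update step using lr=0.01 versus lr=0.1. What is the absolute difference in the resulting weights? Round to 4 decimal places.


With lr=0.01: w_new = 4.3 - 0.01 * 2.8 = 4.272
With lr=0.1: w_new = 4.3 - 0.1 * 2.8 = 4.02
Absolute difference = |4.272 - 4.02|
= 0.2520

0.2520


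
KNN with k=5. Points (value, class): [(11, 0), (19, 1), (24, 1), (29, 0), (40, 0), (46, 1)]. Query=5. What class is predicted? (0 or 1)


Distances from query 5:
Point 11 (class 0): distance = 6
Point 19 (class 1): distance = 14
Point 24 (class 1): distance = 19
Point 29 (class 0): distance = 24
Point 40 (class 0): distance = 35
K=5 nearest neighbors: classes = [0, 1, 1, 0, 0]
Votes for class 1: 2 / 5
Majority vote => class 0

0


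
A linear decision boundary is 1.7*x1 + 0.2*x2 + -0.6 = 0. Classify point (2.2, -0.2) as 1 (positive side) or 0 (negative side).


Compute 1.7 * 2.2 + 0.2 * -0.2 + -0.6
= 3.74 + -0.04 + -0.6
= 3.1
Since 3.1 >= 0, the point is on the positive side.

1


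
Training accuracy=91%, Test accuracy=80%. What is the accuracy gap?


Gap = train_accuracy - test_accuracy
= 91 - 80
= 11%
This gap suggests the model is overfitting.

11


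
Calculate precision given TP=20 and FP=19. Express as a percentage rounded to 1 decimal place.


Precision = TP / (TP + FP) * 100
= 20 / (20 + 19)
= 20 / 39
= 0.5128
= 51.3%

51.3


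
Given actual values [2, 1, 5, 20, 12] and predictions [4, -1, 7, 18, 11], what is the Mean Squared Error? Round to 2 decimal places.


Differences: [-2, 2, -2, 2, 1]
Squared errors: [4, 4, 4, 4, 1]
Sum of squared errors = 17
MSE = 17 / 5 = 3.40

3.40


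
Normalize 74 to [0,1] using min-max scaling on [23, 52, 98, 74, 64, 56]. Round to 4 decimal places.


Min = 23, Max = 98
Range = 98 - 23 = 75
Scaled = (x - min) / (max - min)
= (74 - 23) / 75
= 51 / 75
= 0.6800

0.6800


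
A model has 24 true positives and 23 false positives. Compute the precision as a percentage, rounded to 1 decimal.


Precision = TP / (TP + FP) * 100
= 24 / (24 + 23)
= 24 / 47
= 0.5106
= 51.1%

51.1


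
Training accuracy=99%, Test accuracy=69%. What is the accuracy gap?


Gap = train_accuracy - test_accuracy
= 99 - 69
= 30%
This large gap strongly indicates overfitting.

30


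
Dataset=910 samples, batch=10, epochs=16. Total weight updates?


Iterations per epoch = 910 / 10 = 91
Total updates = iterations_per_epoch * epochs
= 91 * 16
= 1456

1456


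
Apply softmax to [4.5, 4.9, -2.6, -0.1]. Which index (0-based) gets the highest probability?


Softmax is a monotonic transformation, so it preserves the argmax.
We need to find the index of the maximum logit.
Index 0: 4.5
Index 1: 4.9
Index 2: -2.6
Index 3: -0.1
Maximum logit = 4.9 at index 1

1


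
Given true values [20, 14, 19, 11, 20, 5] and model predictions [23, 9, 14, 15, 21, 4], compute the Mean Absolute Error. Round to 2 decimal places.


Absolute errors: [3, 5, 5, 4, 1, 1]
Sum of absolute errors = 19
MAE = 19 / 6 = 3.17

3.17


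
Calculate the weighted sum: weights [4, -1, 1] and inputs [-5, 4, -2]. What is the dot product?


Element-wise products:
4 * -5 = -20
-1 * 4 = -4
1 * -2 = -2
Sum = -20 + -4 + -2
= -26

-26


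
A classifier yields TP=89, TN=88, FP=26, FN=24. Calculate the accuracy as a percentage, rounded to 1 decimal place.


Accuracy = (TP + TN) / (TP + TN + FP + FN) * 100
= (89 + 88) / (89 + 88 + 26 + 24)
= 177 / 227
= 0.7797
= 78.0%

78.0


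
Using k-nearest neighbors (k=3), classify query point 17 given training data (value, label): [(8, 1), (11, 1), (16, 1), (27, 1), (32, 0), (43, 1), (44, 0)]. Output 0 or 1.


Distances from query 17:
Point 16 (class 1): distance = 1
Point 11 (class 1): distance = 6
Point 8 (class 1): distance = 9
K=3 nearest neighbors: classes = [1, 1, 1]
Votes for class 1: 3 / 3
Majority vote => class 1

1


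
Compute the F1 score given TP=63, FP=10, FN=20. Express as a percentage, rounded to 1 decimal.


Precision = TP / (TP + FP) = 63 / 73 = 0.863
Recall = TP / (TP + FN) = 63 / 83 = 0.759
F1 = 2 * P * R / (P + R)
= 2 * 0.863 * 0.759 / (0.863 + 0.759)
= 1.3101 / 1.622
= 0.8077
As percentage: 80.8%

80.8


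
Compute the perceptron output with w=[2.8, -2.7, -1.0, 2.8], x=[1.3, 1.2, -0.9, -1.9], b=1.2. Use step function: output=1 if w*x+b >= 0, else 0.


z = w . x + b
= 2.8*1.3 + -2.7*1.2 + -1.0*-0.9 + 2.8*-1.9 + 1.2
= 3.64 + -3.24 + 0.9 + -5.32 + 1.2
= -4.02 + 1.2
= -2.82
Since z = -2.82 < 0, output = 0

0


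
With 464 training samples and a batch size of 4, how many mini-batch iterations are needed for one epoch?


Iterations per epoch = dataset_size / batch_size
= 464 / 4
= 116

116


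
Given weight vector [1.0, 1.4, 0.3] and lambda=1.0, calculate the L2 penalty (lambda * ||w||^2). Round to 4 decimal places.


Squaring each weight:
1.0^2 = 1.0
1.4^2 = 1.96
0.3^2 = 0.09
Sum of squares = 3.05
Penalty = 1.0 * 3.05 = 3.0500

3.0500


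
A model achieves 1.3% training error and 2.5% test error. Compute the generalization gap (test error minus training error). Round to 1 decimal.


Generalization gap = test_error - train_error
= 2.5 - 1.3
= 1.2%
A small gap suggests good generalization.

1.2


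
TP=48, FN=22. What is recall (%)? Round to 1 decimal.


Recall = TP / (TP + FN) * 100
= 48 / (48 + 22)
= 48 / 70
= 0.6857
= 68.6%

68.6


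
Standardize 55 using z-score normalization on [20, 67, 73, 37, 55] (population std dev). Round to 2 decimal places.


Mean = (20 + 67 + 73 + 37 + 55) / 5 = 50.4
Variance = sum((x_i - mean)^2) / n = 382.24
Std = sqrt(382.24) = 19.551
Z = (x - mean) / std
= (55 - 50.4) / 19.551
= 4.6 / 19.551
= 0.24

0.24


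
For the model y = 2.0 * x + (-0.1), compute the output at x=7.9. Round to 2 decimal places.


y = 2.0 * 7.9 + (-0.1)
= 15.8 + (-0.1)
= 15.70

15.70


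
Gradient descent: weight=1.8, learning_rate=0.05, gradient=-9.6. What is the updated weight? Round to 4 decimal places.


w_new = w_old - lr * gradient
= 1.8 - 0.05 * -9.6
= 1.8 - (-0.48)
= 2.2800

2.2800


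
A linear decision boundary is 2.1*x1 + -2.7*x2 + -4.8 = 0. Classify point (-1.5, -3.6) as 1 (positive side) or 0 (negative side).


Compute 2.1 * -1.5 + -2.7 * -3.6 + -4.8
= -3.15 + 9.72 + -4.8
= 1.77
Since 1.77 >= 0, the point is on the positive side.

1


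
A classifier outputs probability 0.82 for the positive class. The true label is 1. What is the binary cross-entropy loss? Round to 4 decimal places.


For y=1: Loss = -log(p)
= -log(0.82)
= -(-0.1985)
= 0.1985

0.1985


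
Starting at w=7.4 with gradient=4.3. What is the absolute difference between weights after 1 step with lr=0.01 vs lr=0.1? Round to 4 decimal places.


With lr=0.01: w_new = 7.4 - 0.01 * 4.3 = 7.357
With lr=0.1: w_new = 7.4 - 0.1 * 4.3 = 6.97
Absolute difference = |7.357 - 6.97|
= 0.3870

0.3870


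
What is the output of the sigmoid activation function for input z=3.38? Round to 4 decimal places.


sigmoid(z) = 1 / (1 + exp(-z))
exp(-(3.38)) = exp(-3.38) = 0.034
1 + 0.034 = 1.034
1 / 1.034 = 0.9671

0.9671


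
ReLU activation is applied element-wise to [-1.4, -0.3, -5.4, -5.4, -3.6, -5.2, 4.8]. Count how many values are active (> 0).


ReLU(x) = max(0, x) for each element:
ReLU(-1.4) = 0
ReLU(-0.3) = 0
ReLU(-5.4) = 0
ReLU(-5.4) = 0
ReLU(-3.6) = 0
ReLU(-5.2) = 0
ReLU(4.8) = 4.8
Active neurons (>0): 1

1


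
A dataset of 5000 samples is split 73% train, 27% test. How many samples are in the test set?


Train samples = 5000 * 73% = 3650
Test samples = 5000 - 3650
= 1350

1350


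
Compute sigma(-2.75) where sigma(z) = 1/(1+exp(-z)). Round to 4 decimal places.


sigmoid(z) = 1 / (1 + exp(-z))
exp(-(-2.75)) = exp(2.75) = 15.6426
1 + 15.6426 = 16.6426
1 / 16.6426 = 0.0601

0.0601


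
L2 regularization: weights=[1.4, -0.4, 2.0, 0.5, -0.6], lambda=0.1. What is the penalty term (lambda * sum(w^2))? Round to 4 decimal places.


Squaring each weight:
1.4^2 = 1.96
(-0.4)^2 = 0.16
2.0^2 = 4.0
0.5^2 = 0.25
(-0.6)^2 = 0.36
Sum of squares = 6.73
Penalty = 0.1 * 6.73 = 0.6730

0.6730


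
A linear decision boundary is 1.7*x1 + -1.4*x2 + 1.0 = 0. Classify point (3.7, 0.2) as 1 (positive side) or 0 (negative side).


Compute 1.7 * 3.7 + -1.4 * 0.2 + 1.0
= 6.29 + -0.28 + 1.0
= 7.01
Since 7.01 >= 0, the point is on the positive side.

1


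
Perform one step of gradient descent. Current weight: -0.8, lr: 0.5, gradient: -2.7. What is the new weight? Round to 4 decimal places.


w_new = w_old - lr * gradient
= -0.8 - 0.5 * -2.7
= -0.8 - (-1.35)
= 0.5500

0.5500


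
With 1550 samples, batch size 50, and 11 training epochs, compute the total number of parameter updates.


Iterations per epoch = 1550 / 50 = 31
Total updates = iterations_per_epoch * epochs
= 31 * 11
= 341

341


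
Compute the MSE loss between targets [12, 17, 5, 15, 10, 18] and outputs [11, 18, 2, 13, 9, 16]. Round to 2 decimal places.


Differences: [1, -1, 3, 2, 1, 2]
Squared errors: [1, 1, 9, 4, 1, 4]
Sum of squared errors = 20
MSE = 20 / 6 = 3.33

3.33


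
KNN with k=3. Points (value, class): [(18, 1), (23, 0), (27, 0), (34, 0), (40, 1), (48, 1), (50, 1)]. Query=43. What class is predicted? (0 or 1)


Distances from query 43:
Point 40 (class 1): distance = 3
Point 48 (class 1): distance = 5
Point 50 (class 1): distance = 7
K=3 nearest neighbors: classes = [1, 1, 1]
Votes for class 1: 3 / 3
Majority vote => class 1

1


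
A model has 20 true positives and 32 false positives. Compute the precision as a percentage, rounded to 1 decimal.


Precision = TP / (TP + FP) * 100
= 20 / (20 + 32)
= 20 / 52
= 0.3846
= 38.5%

38.5


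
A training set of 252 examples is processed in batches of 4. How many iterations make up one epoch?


Iterations per epoch = dataset_size / batch_size
= 252 / 4
= 63

63


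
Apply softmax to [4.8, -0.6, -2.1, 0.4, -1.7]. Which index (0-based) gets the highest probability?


Softmax is a monotonic transformation, so it preserves the argmax.
We need to find the index of the maximum logit.
Index 0: 4.8
Index 1: -0.6
Index 2: -2.1
Index 3: 0.4
Index 4: -1.7
Maximum logit = 4.8 at index 0

0


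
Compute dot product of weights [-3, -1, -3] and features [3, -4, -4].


Element-wise products:
-3 * 3 = -9
-1 * -4 = 4
-3 * -4 = 12
Sum = -9 + 4 + 12
= 7

7


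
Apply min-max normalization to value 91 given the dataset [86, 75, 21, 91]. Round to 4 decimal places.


Min = 21, Max = 91
Range = 91 - 21 = 70
Scaled = (x - min) / (max - min)
= (91 - 21) / 70
= 70 / 70
= 1.0000

1.0000


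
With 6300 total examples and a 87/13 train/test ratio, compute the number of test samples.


Train samples = 6300 * 87% = 5481
Test samples = 6300 - 5481
= 819

819


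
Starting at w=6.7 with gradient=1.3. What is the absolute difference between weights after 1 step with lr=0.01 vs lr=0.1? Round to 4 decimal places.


With lr=0.01: w_new = 6.7 - 0.01 * 1.3 = 6.687
With lr=0.1: w_new = 6.7 - 0.1 * 1.3 = 6.57
Absolute difference = |6.687 - 6.57|
= 0.1170

0.1170


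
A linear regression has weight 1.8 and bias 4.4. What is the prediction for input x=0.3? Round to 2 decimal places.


y = 1.8 * 0.3 + (4.4)
= 0.54 + (4.4)
= 4.94

4.94


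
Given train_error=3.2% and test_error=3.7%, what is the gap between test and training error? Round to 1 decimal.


Generalization gap = test_error - train_error
= 3.7 - 3.2
= 0.5%
A small gap suggests good generalization.

0.5


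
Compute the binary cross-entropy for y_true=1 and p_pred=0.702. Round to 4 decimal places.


For y=1: Loss = -log(p)
= -log(0.702)
= -(-0.3538)
= 0.3538

0.3538


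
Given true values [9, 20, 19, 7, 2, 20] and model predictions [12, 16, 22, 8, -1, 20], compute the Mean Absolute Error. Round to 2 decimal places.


Absolute errors: [3, 4, 3, 1, 3, 0]
Sum of absolute errors = 14
MAE = 14 / 6 = 2.33

2.33


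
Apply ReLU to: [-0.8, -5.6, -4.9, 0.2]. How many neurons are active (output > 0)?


ReLU(x) = max(0, x) for each element:
ReLU(-0.8) = 0
ReLU(-5.6) = 0
ReLU(-4.9) = 0
ReLU(0.2) = 0.2
Active neurons (>0): 1

1


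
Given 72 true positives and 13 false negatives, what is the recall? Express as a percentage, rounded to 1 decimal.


Recall = TP / (TP + FN) * 100
= 72 / (72 + 13)
= 72 / 85
= 0.8471
= 84.7%

84.7


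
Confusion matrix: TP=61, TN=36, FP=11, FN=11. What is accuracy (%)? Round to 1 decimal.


Accuracy = (TP + TN) / (TP + TN + FP + FN) * 100
= (61 + 36) / (61 + 36 + 11 + 11)
= 97 / 119
= 0.8151
= 81.5%

81.5


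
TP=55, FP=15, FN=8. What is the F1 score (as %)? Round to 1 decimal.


Precision = TP / (TP + FP) = 55 / 70 = 0.7857
Recall = TP / (TP + FN) = 55 / 63 = 0.873
F1 = 2 * P * R / (P + R)
= 2 * 0.7857 * 0.873 / (0.7857 + 0.873)
= 1.3719 / 1.6587
= 0.8271
As percentage: 82.7%

82.7


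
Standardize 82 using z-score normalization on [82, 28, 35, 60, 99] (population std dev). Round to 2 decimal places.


Mean = (82 + 28 + 35 + 60 + 99) / 5 = 60.8
Variance = sum((x_i - mean)^2) / n = 730.16
Std = sqrt(730.16) = 27.0215
Z = (x - mean) / std
= (82 - 60.8) / 27.0215
= 21.2 / 27.0215
= 0.78

0.78


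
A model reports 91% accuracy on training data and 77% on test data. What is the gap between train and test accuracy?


Gap = train_accuracy - test_accuracy
= 91 - 77
= 14%
This gap suggests the model is overfitting.

14


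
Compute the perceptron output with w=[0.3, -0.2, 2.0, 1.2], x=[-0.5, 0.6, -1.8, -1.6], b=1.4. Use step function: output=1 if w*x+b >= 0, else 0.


z = w . x + b
= 0.3*-0.5 + -0.2*0.6 + 2.0*-1.8 + 1.2*-1.6 + 1.4
= -0.15 + -0.12 + -3.6 + -1.92 + 1.4
= -5.79 + 1.4
= -4.39
Since z = -4.39 < 0, output = 0

0


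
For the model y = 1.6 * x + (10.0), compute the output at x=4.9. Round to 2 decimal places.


y = 1.6 * 4.9 + (10.0)
= 7.84 + (10.0)
= 17.84

17.84


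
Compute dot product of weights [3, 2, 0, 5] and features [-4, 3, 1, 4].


Element-wise products:
3 * -4 = -12
2 * 3 = 6
0 * 1 = 0
5 * 4 = 20
Sum = -12 + 6 + 0 + 20
= 14

14


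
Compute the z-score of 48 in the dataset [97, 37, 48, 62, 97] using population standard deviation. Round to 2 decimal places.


Mean = (97 + 37 + 48 + 62 + 97) / 5 = 68.2
Variance = sum((x_i - mean)^2) / n = 615.76
Std = sqrt(615.76) = 24.8145
Z = (x - mean) / std
= (48 - 68.2) / 24.8145
= -20.2 / 24.8145
= -0.81

-0.81


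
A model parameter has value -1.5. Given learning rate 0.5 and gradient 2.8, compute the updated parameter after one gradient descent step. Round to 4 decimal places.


w_new = w_old - lr * gradient
= -1.5 - 0.5 * 2.8
= -1.5 - (1.4)
= -2.9000

-2.9000


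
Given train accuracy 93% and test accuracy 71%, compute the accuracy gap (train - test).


Gap = train_accuracy - test_accuracy
= 93 - 71
= 22%
This large gap strongly indicates overfitting.

22


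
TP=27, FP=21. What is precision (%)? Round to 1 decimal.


Precision = TP / (TP + FP) * 100
= 27 / (27 + 21)
= 27 / 48
= 0.5625
= 56.3%

56.3


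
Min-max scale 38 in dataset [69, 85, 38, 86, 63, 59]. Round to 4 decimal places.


Min = 38, Max = 86
Range = 86 - 38 = 48
Scaled = (x - min) / (max - min)
= (38 - 38) / 48
= 0 / 48
= 0.0000

0.0000


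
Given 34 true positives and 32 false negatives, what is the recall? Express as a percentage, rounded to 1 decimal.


Recall = TP / (TP + FN) * 100
= 34 / (34 + 32)
= 34 / 66
= 0.5152
= 51.5%

51.5


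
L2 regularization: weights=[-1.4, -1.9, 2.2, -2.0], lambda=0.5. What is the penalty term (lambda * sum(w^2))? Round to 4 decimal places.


Squaring each weight:
(-1.4)^2 = 1.96
(-1.9)^2 = 3.61
2.2^2 = 4.84
(-2.0)^2 = 4.0
Sum of squares = 14.41
Penalty = 0.5 * 14.41 = 7.2050

7.2050


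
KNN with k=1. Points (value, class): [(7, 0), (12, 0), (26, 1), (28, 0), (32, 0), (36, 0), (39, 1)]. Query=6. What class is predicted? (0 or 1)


Distances from query 6:
Point 7 (class 0): distance = 1
K=1 nearest neighbors: classes = [0]
Votes for class 1: 0 / 1
Majority vote => class 0

0


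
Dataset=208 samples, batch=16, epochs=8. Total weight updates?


Iterations per epoch = 208 / 16 = 13
Total updates = iterations_per_epoch * epochs
= 13 * 8
= 104

104


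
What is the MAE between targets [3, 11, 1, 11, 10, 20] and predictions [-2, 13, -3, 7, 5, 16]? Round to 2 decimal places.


Absolute errors: [5, 2, 4, 4, 5, 4]
Sum of absolute errors = 24
MAE = 24 / 6 = 4.00

4.00


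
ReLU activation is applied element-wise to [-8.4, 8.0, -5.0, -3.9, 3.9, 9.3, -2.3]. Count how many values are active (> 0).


ReLU(x) = max(0, x) for each element:
ReLU(-8.4) = 0
ReLU(8.0) = 8.0
ReLU(-5.0) = 0
ReLU(-3.9) = 0
ReLU(3.9) = 3.9
ReLU(9.3) = 9.3
ReLU(-2.3) = 0
Active neurons (>0): 3

3


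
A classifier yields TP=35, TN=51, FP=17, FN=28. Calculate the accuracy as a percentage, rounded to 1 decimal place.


Accuracy = (TP + TN) / (TP + TN + FP + FN) * 100
= (35 + 51) / (35 + 51 + 17 + 28)
= 86 / 131
= 0.6565
= 65.6%

65.6


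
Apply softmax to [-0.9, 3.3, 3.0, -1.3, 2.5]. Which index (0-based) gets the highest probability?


Softmax is a monotonic transformation, so it preserves the argmax.
We need to find the index of the maximum logit.
Index 0: -0.9
Index 1: 3.3
Index 2: 3.0
Index 3: -1.3
Index 4: 2.5
Maximum logit = 3.3 at index 1

1


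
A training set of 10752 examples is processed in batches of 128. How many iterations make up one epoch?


Iterations per epoch = dataset_size / batch_size
= 10752 / 128
= 84

84


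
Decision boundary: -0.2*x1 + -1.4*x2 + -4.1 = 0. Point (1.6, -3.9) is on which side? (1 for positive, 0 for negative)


Compute -0.2 * 1.6 + -1.4 * -3.9 + -4.1
= -0.32 + 5.46 + -4.1
= 1.04
Since 1.04 >= 0, the point is on the positive side.

1


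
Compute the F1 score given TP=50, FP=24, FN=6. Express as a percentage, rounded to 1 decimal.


Precision = TP / (TP + FP) = 50 / 74 = 0.6757
Recall = TP / (TP + FN) = 50 / 56 = 0.8929
F1 = 2 * P * R / (P + R)
= 2 * 0.6757 * 0.8929 / (0.6757 + 0.8929)
= 1.2066 / 1.5685
= 0.7692
As percentage: 76.9%

76.9


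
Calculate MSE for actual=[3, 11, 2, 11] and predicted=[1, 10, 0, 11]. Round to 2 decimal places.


Differences: [2, 1, 2, 0]
Squared errors: [4, 1, 4, 0]
Sum of squared errors = 9
MSE = 9 / 4 = 2.25

2.25


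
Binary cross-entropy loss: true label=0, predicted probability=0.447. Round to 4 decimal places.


For y=0: Loss = -log(1-p)
= -log(1 - 0.447)
= -log(0.553)
= -(-0.5924)
= 0.5924

0.5924


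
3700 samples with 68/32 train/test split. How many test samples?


Train samples = 3700 * 68% = 2516
Test samples = 3700 - 2516
= 1184

1184


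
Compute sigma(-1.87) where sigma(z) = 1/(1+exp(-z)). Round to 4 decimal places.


sigmoid(z) = 1 / (1 + exp(-z))
exp(-(-1.87)) = exp(1.87) = 6.4883
1 + 6.4883 = 7.4883
1 / 7.4883 = 0.1335

0.1335


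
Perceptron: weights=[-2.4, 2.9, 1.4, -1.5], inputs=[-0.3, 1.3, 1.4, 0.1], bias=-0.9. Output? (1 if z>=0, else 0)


z = w . x + b
= -2.4*-0.3 + 2.9*1.3 + 1.4*1.4 + -1.5*0.1 + -0.9
= 0.72 + 3.77 + 1.96 + -0.15 + -0.9
= 6.3 + -0.9
= 5.4
Since z = 5.4 >= 0, output = 1

1


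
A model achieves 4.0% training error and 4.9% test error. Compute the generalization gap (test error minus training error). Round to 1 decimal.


Generalization gap = test_error - train_error
= 4.9 - 4.0
= 0.9%
A small gap suggests good generalization.

0.9


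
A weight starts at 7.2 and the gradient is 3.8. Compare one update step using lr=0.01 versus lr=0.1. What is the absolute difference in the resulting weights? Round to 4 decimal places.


With lr=0.01: w_new = 7.2 - 0.01 * 3.8 = 7.162
With lr=0.1: w_new = 7.2 - 0.1 * 3.8 = 6.82
Absolute difference = |7.162 - 6.82|
= 0.3420

0.3420


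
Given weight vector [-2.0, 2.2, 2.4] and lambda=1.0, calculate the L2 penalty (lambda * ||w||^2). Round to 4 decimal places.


Squaring each weight:
(-2.0)^2 = 4.0
2.2^2 = 4.84
2.4^2 = 5.76
Sum of squares = 14.6
Penalty = 1.0 * 14.6 = 14.6000

14.6000


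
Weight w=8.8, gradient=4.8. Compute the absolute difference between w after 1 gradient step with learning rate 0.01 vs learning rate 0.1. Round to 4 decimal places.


With lr=0.01: w_new = 8.8 - 0.01 * 4.8 = 8.752
With lr=0.1: w_new = 8.8 - 0.1 * 4.8 = 8.32
Absolute difference = |8.752 - 8.32|
= 0.4320

0.4320


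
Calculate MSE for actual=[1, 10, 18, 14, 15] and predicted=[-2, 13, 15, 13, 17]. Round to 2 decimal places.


Differences: [3, -3, 3, 1, -2]
Squared errors: [9, 9, 9, 1, 4]
Sum of squared errors = 32
MSE = 32 / 5 = 6.40

6.40


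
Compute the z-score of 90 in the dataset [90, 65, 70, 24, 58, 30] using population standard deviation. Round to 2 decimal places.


Mean = (90 + 65 + 70 + 24 + 58 + 30) / 6 = 56.1667
Variance = sum((x_i - mean)^2) / n = 522.8056
Std = sqrt(522.8056) = 22.8649
Z = (x - mean) / std
= (90 - 56.1667) / 22.8649
= 33.8333 / 22.8649
= 1.48

1.48


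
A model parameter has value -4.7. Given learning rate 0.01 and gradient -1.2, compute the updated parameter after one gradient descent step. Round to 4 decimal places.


w_new = w_old - lr * gradient
= -4.7 - 0.01 * -1.2
= -4.7 - (-0.012)
= -4.6880

-4.6880


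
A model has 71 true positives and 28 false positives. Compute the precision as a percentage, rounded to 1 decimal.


Precision = TP / (TP + FP) * 100
= 71 / (71 + 28)
= 71 / 99
= 0.7172
= 71.7%

71.7


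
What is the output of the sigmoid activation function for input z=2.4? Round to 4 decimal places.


sigmoid(z) = 1 / (1 + exp(-z))
exp(-(2.4)) = exp(-2.4) = 0.0907
1 + 0.0907 = 1.0907
1 / 1.0907 = 0.9168

0.9168


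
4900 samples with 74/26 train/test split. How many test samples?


Train samples = 4900 * 74% = 3626
Test samples = 4900 - 3626
= 1274

1274


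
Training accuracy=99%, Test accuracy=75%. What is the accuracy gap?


Gap = train_accuracy - test_accuracy
= 99 - 75
= 24%
This large gap strongly indicates overfitting.

24


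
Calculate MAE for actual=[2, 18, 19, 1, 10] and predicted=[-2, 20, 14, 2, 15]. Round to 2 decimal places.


Absolute errors: [4, 2, 5, 1, 5]
Sum of absolute errors = 17
MAE = 17 / 5 = 3.40

3.40


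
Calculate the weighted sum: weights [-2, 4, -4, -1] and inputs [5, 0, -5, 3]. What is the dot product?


Element-wise products:
-2 * 5 = -10
4 * 0 = 0
-4 * -5 = 20
-1 * 3 = -3
Sum = -10 + 0 + 20 + -3
= 7

7


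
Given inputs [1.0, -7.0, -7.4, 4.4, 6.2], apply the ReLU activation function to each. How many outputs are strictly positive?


ReLU(x) = max(0, x) for each element:
ReLU(1.0) = 1.0
ReLU(-7.0) = 0
ReLU(-7.4) = 0
ReLU(4.4) = 4.4
ReLU(6.2) = 6.2
Active neurons (>0): 3

3


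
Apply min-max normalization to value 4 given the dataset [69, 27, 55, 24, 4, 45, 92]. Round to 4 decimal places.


Min = 4, Max = 92
Range = 92 - 4 = 88
Scaled = (x - min) / (max - min)
= (4 - 4) / 88
= 0 / 88
= 0.0000

0.0000


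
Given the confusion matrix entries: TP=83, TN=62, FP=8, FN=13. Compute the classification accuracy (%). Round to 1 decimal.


Accuracy = (TP + TN) / (TP + TN + FP + FN) * 100
= (83 + 62) / (83 + 62 + 8 + 13)
= 145 / 166
= 0.8735
= 87.3%

87.3


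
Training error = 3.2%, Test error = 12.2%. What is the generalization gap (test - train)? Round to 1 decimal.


Generalization gap = test_error - train_error
= 12.2 - 3.2
= 9.0%
A moderate gap.

9.0


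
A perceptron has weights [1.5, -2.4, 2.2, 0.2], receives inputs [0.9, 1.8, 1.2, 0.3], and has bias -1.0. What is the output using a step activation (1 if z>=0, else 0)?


z = w . x + b
= 1.5*0.9 + -2.4*1.8 + 2.2*1.2 + 0.2*0.3 + -1.0
= 1.35 + -4.32 + 2.64 + 0.06 + -1.0
= -0.27 + -1.0
= -1.27
Since z = -1.27 < 0, output = 0

0


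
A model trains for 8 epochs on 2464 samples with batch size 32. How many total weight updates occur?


Iterations per epoch = 2464 / 32 = 77
Total updates = iterations_per_epoch * epochs
= 77 * 8
= 616

616


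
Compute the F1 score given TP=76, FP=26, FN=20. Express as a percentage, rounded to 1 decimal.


Precision = TP / (TP + FP) = 76 / 102 = 0.7451
Recall = TP / (TP + FN) = 76 / 96 = 0.7917
F1 = 2 * P * R / (P + R)
= 2 * 0.7451 * 0.7917 / (0.7451 + 0.7917)
= 1.1797 / 1.5368
= 0.7677
As percentage: 76.8%

76.8


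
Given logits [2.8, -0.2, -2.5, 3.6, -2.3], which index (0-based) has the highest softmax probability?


Softmax is a monotonic transformation, so it preserves the argmax.
We need to find the index of the maximum logit.
Index 0: 2.8
Index 1: -0.2
Index 2: -2.5
Index 3: 3.6
Index 4: -2.3
Maximum logit = 3.6 at index 3

3


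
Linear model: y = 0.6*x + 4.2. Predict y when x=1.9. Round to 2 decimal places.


y = 0.6 * 1.9 + (4.2)
= 1.14 + (4.2)
= 5.34

5.34


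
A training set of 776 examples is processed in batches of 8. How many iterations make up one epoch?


Iterations per epoch = dataset_size / batch_size
= 776 / 8
= 97

97


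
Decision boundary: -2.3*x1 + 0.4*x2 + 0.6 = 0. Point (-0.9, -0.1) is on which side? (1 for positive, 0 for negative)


Compute -2.3 * -0.9 + 0.4 * -0.1 + 0.6
= 2.07 + -0.04 + 0.6
= 2.63
Since 2.63 >= 0, the point is on the positive side.

1


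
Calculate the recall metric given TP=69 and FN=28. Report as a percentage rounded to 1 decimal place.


Recall = TP / (TP + FN) * 100
= 69 / (69 + 28)
= 69 / 97
= 0.7113
= 71.1%

71.1


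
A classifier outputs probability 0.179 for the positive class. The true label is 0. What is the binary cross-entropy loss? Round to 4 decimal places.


For y=0: Loss = -log(1-p)
= -log(1 - 0.179)
= -log(0.821)
= -(-0.1972)
= 0.1972

0.1972


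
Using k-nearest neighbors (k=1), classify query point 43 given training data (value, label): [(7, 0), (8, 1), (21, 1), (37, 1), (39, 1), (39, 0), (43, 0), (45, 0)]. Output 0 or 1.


Distances from query 43:
Point 43 (class 0): distance = 0
K=1 nearest neighbors: classes = [0]
Votes for class 1: 0 / 1
Majority vote => class 0

0


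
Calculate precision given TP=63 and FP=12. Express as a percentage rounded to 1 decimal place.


Precision = TP / (TP + FP) * 100
= 63 / (63 + 12)
= 63 / 75
= 0.84
= 84.0%

84.0


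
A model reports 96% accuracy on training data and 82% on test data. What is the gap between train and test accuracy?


Gap = train_accuracy - test_accuracy
= 96 - 82
= 14%
This gap suggests the model is overfitting.

14


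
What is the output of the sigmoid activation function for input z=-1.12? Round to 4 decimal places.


sigmoid(z) = 1 / (1 + exp(-z))
exp(-(-1.12)) = exp(1.12) = 3.0649
1 + 3.0649 = 4.0649
1 / 4.0649 = 0.2460

0.2460


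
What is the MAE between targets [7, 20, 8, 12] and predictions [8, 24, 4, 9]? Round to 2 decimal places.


Absolute errors: [1, 4, 4, 3]
Sum of absolute errors = 12
MAE = 12 / 4 = 3.00

3.00


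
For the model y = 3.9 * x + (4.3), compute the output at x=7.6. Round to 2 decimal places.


y = 3.9 * 7.6 + (4.3)
= 29.64 + (4.3)
= 33.94

33.94


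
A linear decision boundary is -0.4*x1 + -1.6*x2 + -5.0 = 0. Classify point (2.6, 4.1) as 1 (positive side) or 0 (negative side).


Compute -0.4 * 2.6 + -1.6 * 4.1 + -5.0
= -1.04 + -6.56 + -5.0
= -12.6
Since -12.6 < 0, the point is on the negative side.

0


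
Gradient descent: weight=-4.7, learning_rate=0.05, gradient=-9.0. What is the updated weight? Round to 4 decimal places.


w_new = w_old - lr * gradient
= -4.7 - 0.05 * -9.0
= -4.7 - (-0.45)
= -4.2500

-4.2500


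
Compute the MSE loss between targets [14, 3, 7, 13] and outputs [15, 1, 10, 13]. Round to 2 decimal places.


Differences: [-1, 2, -3, 0]
Squared errors: [1, 4, 9, 0]
Sum of squared errors = 14
MSE = 14 / 4 = 3.50

3.50


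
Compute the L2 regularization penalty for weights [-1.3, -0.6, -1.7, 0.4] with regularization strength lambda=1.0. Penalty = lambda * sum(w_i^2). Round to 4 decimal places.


Squaring each weight:
(-1.3)^2 = 1.69
(-0.6)^2 = 0.36
(-1.7)^2 = 2.89
0.4^2 = 0.16
Sum of squares = 5.1
Penalty = 1.0 * 5.1 = 5.1000

5.1000


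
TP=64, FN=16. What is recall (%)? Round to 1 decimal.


Recall = TP / (TP + FN) * 100
= 64 / (64 + 16)
= 64 / 80
= 0.8
= 80.0%

80.0


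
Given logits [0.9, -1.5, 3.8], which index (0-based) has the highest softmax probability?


Softmax is a monotonic transformation, so it preserves the argmax.
We need to find the index of the maximum logit.
Index 0: 0.9
Index 1: -1.5
Index 2: 3.8
Maximum logit = 3.8 at index 2

2


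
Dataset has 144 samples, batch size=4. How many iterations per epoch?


Iterations per epoch = dataset_size / batch_size
= 144 / 4
= 36

36


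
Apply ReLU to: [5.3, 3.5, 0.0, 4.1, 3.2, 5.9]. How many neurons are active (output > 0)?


ReLU(x) = max(0, x) for each element:
ReLU(5.3) = 5.3
ReLU(3.5) = 3.5
ReLU(0.0) = 0
ReLU(4.1) = 4.1
ReLU(3.2) = 3.2
ReLU(5.9) = 5.9
Active neurons (>0): 5

5


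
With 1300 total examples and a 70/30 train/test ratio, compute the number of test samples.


Train samples = 1300 * 70% = 910
Test samples = 1300 - 910
= 390

390


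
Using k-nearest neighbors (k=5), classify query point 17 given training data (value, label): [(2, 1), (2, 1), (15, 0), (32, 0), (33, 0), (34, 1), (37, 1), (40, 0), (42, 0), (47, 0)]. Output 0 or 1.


Distances from query 17:
Point 15 (class 0): distance = 2
Point 32 (class 0): distance = 15
Point 2 (class 1): distance = 15
Point 2 (class 1): distance = 15
Point 33 (class 0): distance = 16
K=5 nearest neighbors: classes = [0, 0, 1, 1, 0]
Votes for class 1: 2 / 5
Majority vote => class 0

0


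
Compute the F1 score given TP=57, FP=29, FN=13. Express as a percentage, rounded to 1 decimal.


Precision = TP / (TP + FP) = 57 / 86 = 0.6628
Recall = TP / (TP + FN) = 57 / 70 = 0.8143
F1 = 2 * P * R / (P + R)
= 2 * 0.6628 * 0.8143 / (0.6628 + 0.8143)
= 1.0794 / 1.4771
= 0.7308
As percentage: 73.1%

73.1


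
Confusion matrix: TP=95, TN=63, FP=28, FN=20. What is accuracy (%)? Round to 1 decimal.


Accuracy = (TP + TN) / (TP + TN + FP + FN) * 100
= (95 + 63) / (95 + 63 + 28 + 20)
= 158 / 206
= 0.767
= 76.7%

76.7


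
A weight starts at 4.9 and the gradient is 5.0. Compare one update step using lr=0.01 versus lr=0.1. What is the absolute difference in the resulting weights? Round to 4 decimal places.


With lr=0.01: w_new = 4.9 - 0.01 * 5.0 = 4.85
With lr=0.1: w_new = 4.9 - 0.1 * 5.0 = 4.4
Absolute difference = |4.85 - 4.4|
= 0.4500

0.4500


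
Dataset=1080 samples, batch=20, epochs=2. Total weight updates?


Iterations per epoch = 1080 / 20 = 54
Total updates = iterations_per_epoch * epochs
= 54 * 2
= 108

108


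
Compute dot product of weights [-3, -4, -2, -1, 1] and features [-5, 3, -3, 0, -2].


Element-wise products:
-3 * -5 = 15
-4 * 3 = -12
-2 * -3 = 6
-1 * 0 = 0
1 * -2 = -2
Sum = 15 + -12 + 6 + 0 + -2
= 7

7


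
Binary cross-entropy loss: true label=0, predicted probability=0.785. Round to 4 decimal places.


For y=0: Loss = -log(1-p)
= -log(1 - 0.785)
= -log(0.215)
= -(-1.5371)
= 1.5371

1.5371


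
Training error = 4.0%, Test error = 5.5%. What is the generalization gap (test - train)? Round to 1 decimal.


Generalization gap = test_error - train_error
= 5.5 - 4.0
= 1.5%
A small gap suggests good generalization.

1.5


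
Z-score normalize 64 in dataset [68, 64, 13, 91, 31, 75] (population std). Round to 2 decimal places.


Mean = (68 + 64 + 13 + 91 + 31 + 75) / 6 = 57.0
Variance = sum((x_i - mean)^2) / n = 710.3333
Std = sqrt(710.3333) = 26.6521
Z = (x - mean) / std
= (64 - 57.0) / 26.6521
= 7.0 / 26.6521
= 0.26

0.26


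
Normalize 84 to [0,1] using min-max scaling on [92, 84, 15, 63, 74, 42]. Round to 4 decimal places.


Min = 15, Max = 92
Range = 92 - 15 = 77
Scaled = (x - min) / (max - min)
= (84 - 15) / 77
= 69 / 77
= 0.8961

0.8961


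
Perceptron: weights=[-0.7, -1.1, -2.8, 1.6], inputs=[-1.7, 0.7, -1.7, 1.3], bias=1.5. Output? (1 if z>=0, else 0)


z = w . x + b
= -0.7*-1.7 + -1.1*0.7 + -2.8*-1.7 + 1.6*1.3 + 1.5
= 1.19 + -0.77 + 4.76 + 2.08 + 1.5
= 7.26 + 1.5
= 8.76
Since z = 8.76 >= 0, output = 1

1


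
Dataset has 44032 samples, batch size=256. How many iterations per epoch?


Iterations per epoch = dataset_size / batch_size
= 44032 / 256
= 172

172


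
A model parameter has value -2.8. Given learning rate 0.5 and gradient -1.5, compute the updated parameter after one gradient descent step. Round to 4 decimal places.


w_new = w_old - lr * gradient
= -2.8 - 0.5 * -1.5
= -2.8 - (-0.75)
= -2.0500

-2.0500


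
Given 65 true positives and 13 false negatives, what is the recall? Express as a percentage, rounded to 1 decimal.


Recall = TP / (TP + FN) * 100
= 65 / (65 + 13)
= 65 / 78
= 0.8333
= 83.3%

83.3


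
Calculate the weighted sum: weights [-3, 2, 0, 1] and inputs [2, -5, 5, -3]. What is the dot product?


Element-wise products:
-3 * 2 = -6
2 * -5 = -10
0 * 5 = 0
1 * -3 = -3
Sum = -6 + -10 + 0 + -3
= -19

-19


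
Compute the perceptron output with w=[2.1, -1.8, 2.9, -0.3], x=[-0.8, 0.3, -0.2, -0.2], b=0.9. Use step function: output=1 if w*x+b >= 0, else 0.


z = w . x + b
= 2.1*-0.8 + -1.8*0.3 + 2.9*-0.2 + -0.3*-0.2 + 0.9
= -1.68 + -0.54 + -0.58 + 0.06 + 0.9
= -2.74 + 0.9
= -1.84
Since z = -1.84 < 0, output = 0

0


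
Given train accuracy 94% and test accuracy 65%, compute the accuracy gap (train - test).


Gap = train_accuracy - test_accuracy
= 94 - 65
= 29%
This large gap strongly indicates overfitting.

29


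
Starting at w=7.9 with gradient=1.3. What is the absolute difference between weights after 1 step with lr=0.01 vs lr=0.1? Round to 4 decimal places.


With lr=0.01: w_new = 7.9 - 0.01 * 1.3 = 7.887
With lr=0.1: w_new = 7.9 - 0.1 * 1.3 = 7.77
Absolute difference = |7.887 - 7.77|
= 0.1170

0.1170


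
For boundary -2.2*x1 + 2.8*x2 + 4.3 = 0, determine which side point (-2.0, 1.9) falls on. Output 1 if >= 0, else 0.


Compute -2.2 * -2.0 + 2.8 * 1.9 + 4.3
= 4.4 + 5.32 + 4.3
= 14.02
Since 14.02 >= 0, the point is on the positive side.

1


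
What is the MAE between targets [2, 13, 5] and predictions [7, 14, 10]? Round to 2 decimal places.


Absolute errors: [5, 1, 5]
Sum of absolute errors = 11
MAE = 11 / 3 = 3.67

3.67


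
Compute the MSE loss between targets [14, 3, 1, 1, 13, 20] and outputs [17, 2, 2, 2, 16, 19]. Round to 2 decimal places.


Differences: [-3, 1, -1, -1, -3, 1]
Squared errors: [9, 1, 1, 1, 9, 1]
Sum of squared errors = 22
MSE = 22 / 6 = 3.67

3.67


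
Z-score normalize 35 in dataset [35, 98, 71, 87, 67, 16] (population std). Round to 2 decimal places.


Mean = (35 + 98 + 71 + 87 + 67 + 16) / 6 = 62.3333
Variance = sum((x_i - mean)^2) / n = 811.8889
Std = sqrt(811.8889) = 28.4937
Z = (x - mean) / std
= (35 - 62.3333) / 28.4937
= -27.3333 / 28.4937
= -0.96

-0.96


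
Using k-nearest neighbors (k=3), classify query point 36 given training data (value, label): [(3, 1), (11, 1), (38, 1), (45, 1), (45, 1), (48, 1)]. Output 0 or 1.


Distances from query 36:
Point 38 (class 1): distance = 2
Point 45 (class 1): distance = 9
Point 45 (class 1): distance = 9
K=3 nearest neighbors: classes = [1, 1, 1]
Votes for class 1: 3 / 3
Majority vote => class 1

1


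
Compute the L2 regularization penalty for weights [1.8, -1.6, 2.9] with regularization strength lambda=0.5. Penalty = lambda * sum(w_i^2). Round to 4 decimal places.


Squaring each weight:
1.8^2 = 3.24
(-1.6)^2 = 2.56
2.9^2 = 8.41
Sum of squares = 14.21
Penalty = 0.5 * 14.21 = 7.1050

7.1050


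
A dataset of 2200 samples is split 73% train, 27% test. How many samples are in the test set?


Train samples = 2200 * 73% = 1606
Test samples = 2200 - 1606
= 594

594


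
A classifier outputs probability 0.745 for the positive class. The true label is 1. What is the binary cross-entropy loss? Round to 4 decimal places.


For y=1: Loss = -log(p)
= -log(0.745)
= -(-0.2944)
= 0.2944

0.2944


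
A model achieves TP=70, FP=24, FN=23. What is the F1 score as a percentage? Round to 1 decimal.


Precision = TP / (TP + FP) = 70 / 94 = 0.7447
Recall = TP / (TP + FN) = 70 / 93 = 0.7527
F1 = 2 * P * R / (P + R)
= 2 * 0.7447 * 0.7527 / (0.7447 + 0.7527)
= 1.121 / 1.4974
= 0.7487
As percentage: 74.9%

74.9


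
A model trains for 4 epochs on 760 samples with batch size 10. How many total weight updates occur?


Iterations per epoch = 760 / 10 = 76
Total updates = iterations_per_epoch * epochs
= 76 * 4
= 304

304


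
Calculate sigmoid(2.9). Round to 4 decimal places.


sigmoid(z) = 1 / (1 + exp(-z))
exp(-(2.9)) = exp(-2.9) = 0.055
1 + 0.055 = 1.055
1 / 1.055 = 0.9478

0.9478


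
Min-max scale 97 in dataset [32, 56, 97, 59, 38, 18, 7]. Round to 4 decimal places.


Min = 7, Max = 97
Range = 97 - 7 = 90
Scaled = (x - min) / (max - min)
= (97 - 7) / 90
= 90 / 90
= 1.0000

1.0000


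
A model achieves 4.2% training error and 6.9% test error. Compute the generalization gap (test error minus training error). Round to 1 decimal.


Generalization gap = test_error - train_error
= 6.9 - 4.2
= 2.7%
A moderate gap.

2.7


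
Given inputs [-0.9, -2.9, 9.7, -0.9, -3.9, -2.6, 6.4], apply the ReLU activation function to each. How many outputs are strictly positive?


ReLU(x) = max(0, x) for each element:
ReLU(-0.9) = 0
ReLU(-2.9) = 0
ReLU(9.7) = 9.7
ReLU(-0.9) = 0
ReLU(-3.9) = 0
ReLU(-2.6) = 0
ReLU(6.4) = 6.4
Active neurons (>0): 2

2
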